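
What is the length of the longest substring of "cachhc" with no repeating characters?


Input: "cachhc"
Sliding window (track last position of each char):
  Position 0 ('c'): window [0,0] length 1 -- new best
  Position 1 ('a'): window [0,1] length 2 -- new best
  Position 2 ('c'): repeat (last at 0), move window start to 1
  Position 2 ('c'): window [1,2] length 2
  Position 3 ('h'): window [1,3] length 3 -- new best
  Position 4 ('h'): repeat (last at 3), move window start to 4
  Position 4 ('h'): window [4,4] length 1
  Position 5 ('c'): window [4,5] length 2
Longest substring with no repeats: "ach" with length 3

3


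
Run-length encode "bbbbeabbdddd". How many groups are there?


Input: bbbbeabbdddd
Scanning for consecutive runs:
  Group 1: 'b' x 4 (positions 0-3)
  Group 2: 'e' x 1 (positions 4-4)
  Group 3: 'a' x 1 (positions 5-5)
  Group 4: 'b' x 2 (positions 6-7)
  Group 5: 'd' x 4 (positions 8-11)
Total groups: 5

5


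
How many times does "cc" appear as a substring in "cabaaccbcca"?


Searching for "cc" in "cabaaccbcca"
Scanning each position:
  Position 0: "ca" => no
  Position 1: "ab" => no
  Position 2: "ba" => no
  Position 3: "aa" => no
  Position 4: "ac" => no
  Position 5: "cc" => MATCH
  Position 6: "cb" => no
  Position 7: "bc" => no
  Position 8: "cc" => MATCH
  Position 9: "ca" => no
Total occurrences: 2

2


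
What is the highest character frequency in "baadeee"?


Input: baadeee
Character counts:
  'a': 2
  'b': 1
  'd': 1
  'e': 3
Maximum frequency: 3

3


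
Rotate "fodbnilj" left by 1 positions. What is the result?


Input: "fodbnilj", rotate left by 1
First 1 characters: "f"
Remaining characters: "odbnilj"
Concatenate remaining + first: "odbnilj" + "f" = "odbniljf"

odbniljf


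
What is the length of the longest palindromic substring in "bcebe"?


Input: "bcebe"
Checking substrings for palindromes:
  [2:5] "ebe" (len 3) => palindrome
Longest palindromic substring: "ebe" with length 3

3


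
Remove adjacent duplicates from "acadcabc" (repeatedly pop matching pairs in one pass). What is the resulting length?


Input: acadcabc
Stack-based adjacent duplicate removal:
  Read 'a': push. Stack: a
  Read 'c': push. Stack: ac
  Read 'a': push. Stack: aca
  Read 'd': push. Stack: acad
  Read 'c': push. Stack: acadc
  Read 'a': push. Stack: acadca
  Read 'b': push. Stack: acadcab
  Read 'c': push. Stack: acadcabc
Final stack: "acadcabc" (length 8)

8


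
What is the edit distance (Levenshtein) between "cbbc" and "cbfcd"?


Computing edit distance: "cbbc" -> "cbfcd"
DP table:
           c    b    f    c    d
      0    1    2    3    4    5
  c   1    0    1    2    3    4
  b   2    1    0    1    2    3
  b   3    2    1    1    2    3
  c   4    3    2    2    1    2
Edit distance = dp[4][5] = 2

2


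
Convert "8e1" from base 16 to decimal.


Input: "8e1" in base 16
Positional expansion:
  Digit '8' (value 8) x 16^2 = 2048
  Digit 'e' (value 14) x 16^1 = 224
  Digit '1' (value 1) x 16^0 = 1
Sum = 2273

2273


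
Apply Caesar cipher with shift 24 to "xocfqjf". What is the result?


Caesar cipher: shift "xocfqjf" by 24
  'x' (pos 23) + 24 = pos 21 = 'v'
  'o' (pos 14) + 24 = pos 12 = 'm'
  'c' (pos 2) + 24 = pos 0 = 'a'
  'f' (pos 5) + 24 = pos 3 = 'd'
  'q' (pos 16) + 24 = pos 14 = 'o'
  'j' (pos 9) + 24 = pos 7 = 'h'
  'f' (pos 5) + 24 = pos 3 = 'd'
Result: vmadohd

vmadohd


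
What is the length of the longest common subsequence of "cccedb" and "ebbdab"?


LCS of "cccedb" and "ebbdab"
DP table:
           e    b    b    d    a    b
      0    0    0    0    0    0    0
  c   0    0    0    0    0    0    0
  c   0    0    0    0    0    0    0
  c   0    0    0    0    0    0    0
  e   0    1    1    1    1    1    1
  d   0    1    1    1    2    2    2
  b   0    1    2    2    2    2    3
LCS length = dp[6][6] = 3

3


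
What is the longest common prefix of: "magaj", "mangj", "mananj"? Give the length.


Words: magaj, mangj, mananj
  Position 0: all 'm' => match
  Position 1: all 'a' => match
  Position 2: ('g', 'n', 'n') => mismatch, stop
LCP = "ma" (length 2)

2


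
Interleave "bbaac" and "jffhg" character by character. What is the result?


Interleaving "bbaac" and "jffhg":
  Position 0: 'b' from first, 'j' from second => "bj"
  Position 1: 'b' from first, 'f' from second => "bf"
  Position 2: 'a' from first, 'f' from second => "af"
  Position 3: 'a' from first, 'h' from second => "ah"
  Position 4: 'c' from first, 'g' from second => "cg"
Result: bjbfafahcg

bjbfafahcg


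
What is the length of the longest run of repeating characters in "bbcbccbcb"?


Input: "bbcbccbcb"
Scanning for longest run:
  Position 1 ('b'): continues run of 'b', length=2
  Position 2 ('c'): new char, reset run to 1
  Position 3 ('b'): new char, reset run to 1
  Position 4 ('c'): new char, reset run to 1
  Position 5 ('c'): continues run of 'c', length=2
  Position 6 ('b'): new char, reset run to 1
  Position 7 ('c'): new char, reset run to 1
  Position 8 ('b'): new char, reset run to 1
Longest run: 'b' with length 2

2


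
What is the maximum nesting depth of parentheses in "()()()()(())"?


Input: "()()()()(())"
Tracking depth:
  Position 0 '(': depth becomes 1
  Position 1 ')': depth becomes 0
  Position 2 '(': depth becomes 1
  Position 3 ')': depth becomes 0
  Position 4 '(': depth becomes 1
  Position 5 ')': depth becomes 0
  Position 6 '(': depth becomes 1
  Position 7 ')': depth becomes 0
  Position 8 '(': depth becomes 1
  Position 9 '(': depth becomes 2
  Position 10 ')': depth becomes 1
  Position 11 ')': depth becomes 0
Maximum depth reached: 2

2


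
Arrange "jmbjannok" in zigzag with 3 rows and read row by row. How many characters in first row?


Zigzag "jmbjannok" into 3 rows:
Placing characters:
  'j' => row 0
  'm' => row 1
  'b' => row 2
  'j' => row 1
  'a' => row 0
  'n' => row 1
  'n' => row 2
  'o' => row 1
  'k' => row 0
Rows:
  Row 0: "jak"
  Row 1: "mjno"
  Row 2: "bn"
First row length: 3

3


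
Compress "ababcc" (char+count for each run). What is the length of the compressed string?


Input: ababcc
Runs:
  'a' x 1 => "a1"
  'b' x 1 => "b1"
  'a' x 1 => "a1"
  'b' x 1 => "b1"
  'c' x 2 => "c2"
Compressed: "a1b1a1b1c2"
Compressed length: 10

10


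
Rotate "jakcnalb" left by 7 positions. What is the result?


Input: "jakcnalb", rotate left by 7
First 7 characters: "jakcnal"
Remaining characters: "b"
Concatenate remaining + first: "b" + "jakcnal" = "bjakcnal"

bjakcnal


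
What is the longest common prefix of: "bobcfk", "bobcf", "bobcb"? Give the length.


Words: bobcfk, bobcf, bobcb
  Position 0: all 'b' => match
  Position 1: all 'o' => match
  Position 2: all 'b' => match
  Position 3: all 'c' => match
  Position 4: ('f', 'f', 'b') => mismatch, stop
LCP = "bobc" (length 4)

4


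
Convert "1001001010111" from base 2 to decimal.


Input: "1001001010111" in base 2
Positional expansion:
  Digit '1' (value 1) x 2^12 = 4096
  Digit '0' (value 0) x 2^11 = 0
  Digit '0' (value 0) x 2^10 = 0
  Digit '1' (value 1) x 2^9 = 512
  Digit '0' (value 0) x 2^8 = 0
  Digit '0' (value 0) x 2^7 = 0
  Digit '1' (value 1) x 2^6 = 64
  Digit '0' (value 0) x 2^5 = 0
  Digit '1' (value 1) x 2^4 = 16
  Digit '0' (value 0) x 2^3 = 0
  Digit '1' (value 1) x 2^2 = 4
  Digit '1' (value 1) x 2^1 = 2
  Digit '1' (value 1) x 2^0 = 1
Sum = 4695

4695


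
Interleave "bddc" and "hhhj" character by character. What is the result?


Interleaving "bddc" and "hhhj":
  Position 0: 'b' from first, 'h' from second => "bh"
  Position 1: 'd' from first, 'h' from second => "dh"
  Position 2: 'd' from first, 'h' from second => "dh"
  Position 3: 'c' from first, 'j' from second => "cj"
Result: bhdhdhcj

bhdhdhcj


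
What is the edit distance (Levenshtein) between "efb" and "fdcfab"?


Computing edit distance: "efb" -> "fdcfab"
DP table:
           f    d    c    f    a    b
      0    1    2    3    4    5    6
  e   1    1    2    3    4    5    6
  f   2    1    2    3    3    4    5
  b   3    2    2    3    4    4    4
Edit distance = dp[3][6] = 4

4


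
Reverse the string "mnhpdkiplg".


Input: mnhpdkiplg
Reading characters right to left:
  Position 9: 'g'
  Position 8: 'l'
  Position 7: 'p'
  Position 6: 'i'
  Position 5: 'k'
  Position 4: 'd'
  Position 3: 'p'
  Position 2: 'h'
  Position 1: 'n'
  Position 0: 'm'
Reversed: glpikdphnm

glpikdphnm


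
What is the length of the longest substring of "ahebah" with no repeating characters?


Input: "ahebah"
Sliding window (track last position of each char):
  Position 0 ('a'): window [0,0] length 1 -- new best
  Position 1 ('h'): window [0,1] length 2 -- new best
  Position 2 ('e'): window [0,2] length 3 -- new best
  Position 3 ('b'): window [0,3] length 4 -- new best
  Position 4 ('a'): repeat (last at 0), move window start to 1
  Position 4 ('a'): window [1,4] length 4
  Position 5 ('h'): repeat (last at 1), move window start to 2
  Position 5 ('h'): window [2,5] length 4
Longest substring with no repeats: "aheb" with length 4

4


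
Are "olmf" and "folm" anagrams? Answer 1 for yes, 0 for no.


Strings: "olmf", "folm"
Sorted first:  flmo
Sorted second: flmo
Sorted forms match => anagrams

1


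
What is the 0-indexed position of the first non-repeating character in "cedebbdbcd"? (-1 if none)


Input: cedebbdbcd
Character frequencies:
  'b': 3
  'c': 2
  'd': 3
  'e': 2
Scanning left to right for freq == 1:
  Position 0 ('c'): freq=2, skip
  Position 1 ('e'): freq=2, skip
  Position 2 ('d'): freq=3, skip
  Position 3 ('e'): freq=2, skip
  Position 4 ('b'): freq=3, skip
  Position 5 ('b'): freq=3, skip
  Position 6 ('d'): freq=3, skip
  Position 7 ('b'): freq=3, skip
  Position 8 ('c'): freq=2, skip
  Position 9 ('d'): freq=3, skip
  No unique character found => answer = -1

-1


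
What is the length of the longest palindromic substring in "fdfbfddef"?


Input: "fdfbfddef"
Checking substrings for palindromes:
  [1:6] "dfbfd" (len 5) => palindrome
  [0:3] "fdf" (len 3) => palindrome
  [2:5] "fbf" (len 3) => palindrome
  [5:7] "dd" (len 2) => palindrome
Longest palindromic substring: "dfbfd" with length 5

5


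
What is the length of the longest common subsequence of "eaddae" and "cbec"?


LCS of "eaddae" and "cbec"
DP table:
           c    b    e    c
      0    0    0    0    0
  e   0    0    0    1    1
  a   0    0    0    1    1
  d   0    0    0    1    1
  d   0    0    0    1    1
  a   0    0    0    1    1
  e   0    0    0    1    1
LCS length = dp[6][4] = 1

1


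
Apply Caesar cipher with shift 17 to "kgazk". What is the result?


Caesar cipher: shift "kgazk" by 17
  'k' (pos 10) + 17 = pos 1 = 'b'
  'g' (pos 6) + 17 = pos 23 = 'x'
  'a' (pos 0) + 17 = pos 17 = 'r'
  'z' (pos 25) + 17 = pos 16 = 'q'
  'k' (pos 10) + 17 = pos 1 = 'b'
Result: bxrqb

bxrqb


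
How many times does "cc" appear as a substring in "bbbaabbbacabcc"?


Searching for "cc" in "bbbaabbbacabcc"
Scanning each position:
  Position 0: "bb" => no
  Position 1: "bb" => no
  Position 2: "ba" => no
  Position 3: "aa" => no
  Position 4: "ab" => no
  Position 5: "bb" => no
  Position 6: "bb" => no
  Position 7: "ba" => no
  Position 8: "ac" => no
  Position 9: "ca" => no
  Position 10: "ab" => no
  Position 11: "bc" => no
  Position 12: "cc" => MATCH
Total occurrences: 1

1


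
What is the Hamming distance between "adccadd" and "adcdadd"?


Comparing "adccadd" and "adcdadd" position by position:
  Position 0: 'a' vs 'a' => same
  Position 1: 'd' vs 'd' => same
  Position 2: 'c' vs 'c' => same
  Position 3: 'c' vs 'd' => differ
  Position 4: 'a' vs 'a' => same
  Position 5: 'd' vs 'd' => same
  Position 6: 'd' vs 'd' => same
Total differences (Hamming distance): 1

1


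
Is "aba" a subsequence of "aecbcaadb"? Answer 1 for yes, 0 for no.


Check if "aba" is a subsequence of "aecbcaadb"
Greedy scan:
  Position 0 ('a'): matches sub[0] = 'a'
  Position 1 ('e'): no match needed
  Position 2 ('c'): no match needed
  Position 3 ('b'): matches sub[1] = 'b'
  Position 4 ('c'): no match needed
  Position 5 ('a'): matches sub[2] = 'a'
  Position 6 ('a'): no match needed
  Position 7 ('d'): no match needed
  Position 8 ('b'): no match needed
All 3 characters matched => is a subsequence

1


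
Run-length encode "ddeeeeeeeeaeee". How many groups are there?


Input: ddeeeeeeeeaeee
Scanning for consecutive runs:
  Group 1: 'd' x 2 (positions 0-1)
  Group 2: 'e' x 8 (positions 2-9)
  Group 3: 'a' x 1 (positions 10-10)
  Group 4: 'e' x 3 (positions 11-13)
Total groups: 4

4


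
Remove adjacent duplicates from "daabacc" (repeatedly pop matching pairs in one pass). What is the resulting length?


Input: daabacc
Stack-based adjacent duplicate removal:
  Read 'd': push. Stack: d
  Read 'a': push. Stack: da
  Read 'a': matches stack top 'a' => pop. Stack: d
  Read 'b': push. Stack: db
  Read 'a': push. Stack: dba
  Read 'c': push. Stack: dbac
  Read 'c': matches stack top 'c' => pop. Stack: dba
Final stack: "dba" (length 3)

3


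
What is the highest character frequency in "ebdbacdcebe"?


Input: ebdbacdcebe
Character counts:
  'a': 1
  'b': 3
  'c': 2
  'd': 2
  'e': 3
Maximum frequency: 3

3


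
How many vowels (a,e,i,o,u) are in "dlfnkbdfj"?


Input: dlfnkbdfj
Checking each character:
  'd' at position 0: consonant
  'l' at position 1: consonant
  'f' at position 2: consonant
  'n' at position 3: consonant
  'k' at position 4: consonant
  'b' at position 5: consonant
  'd' at position 6: consonant
  'f' at position 7: consonant
  'j' at position 8: consonant
Total vowels: 0

0


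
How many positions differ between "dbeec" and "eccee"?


Comparing "dbeec" and "eccee" position by position:
  Position 0: 'd' vs 'e' => DIFFER
  Position 1: 'b' vs 'c' => DIFFER
  Position 2: 'e' vs 'c' => DIFFER
  Position 3: 'e' vs 'e' => same
  Position 4: 'c' vs 'e' => DIFFER
Positions that differ: 4

4


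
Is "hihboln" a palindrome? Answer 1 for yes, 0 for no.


Input: hihboln
Reversed: nlobhih
  Compare pos 0 ('h') with pos 6 ('n'): MISMATCH
  Compare pos 1 ('i') with pos 5 ('l'): MISMATCH
  Compare pos 2 ('h') with pos 4 ('o'): MISMATCH
Result: not a palindrome

0


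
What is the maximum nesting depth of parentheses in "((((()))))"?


Input: "((((()))))"
Tracking depth:
  Position 0 '(': depth becomes 1
  Position 1 '(': depth becomes 2
  Position 2 '(': depth becomes 3
  Position 3 '(': depth becomes 4
  Position 4 '(': depth becomes 5
  Position 5 ')': depth becomes 4
  Position 6 ')': depth becomes 3
  Position 7 ')': depth becomes 2
  Position 8 ')': depth becomes 1
  Position 9 ')': depth becomes 0
Maximum depth reached: 5

5


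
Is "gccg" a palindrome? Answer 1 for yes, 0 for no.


Input: gccg
Reversed: gccg
  Compare pos 0 ('g') with pos 3 ('g'): match
  Compare pos 1 ('c') with pos 2 ('c'): match
Result: palindrome

1


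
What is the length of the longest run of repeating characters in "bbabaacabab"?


Input: "bbabaacabab"
Scanning for longest run:
  Position 1 ('b'): continues run of 'b', length=2
  Position 2 ('a'): new char, reset run to 1
  Position 3 ('b'): new char, reset run to 1
  Position 4 ('a'): new char, reset run to 1
  Position 5 ('a'): continues run of 'a', length=2
  Position 6 ('c'): new char, reset run to 1
  Position 7 ('a'): new char, reset run to 1
  Position 8 ('b'): new char, reset run to 1
  Position 9 ('a'): new char, reset run to 1
  Position 10 ('b'): new char, reset run to 1
Longest run: 'b' with length 2

2


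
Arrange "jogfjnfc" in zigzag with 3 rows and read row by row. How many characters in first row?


Zigzag "jogfjnfc" into 3 rows:
Placing characters:
  'j' => row 0
  'o' => row 1
  'g' => row 2
  'f' => row 1
  'j' => row 0
  'n' => row 1
  'f' => row 2
  'c' => row 1
Rows:
  Row 0: "jj"
  Row 1: "ofnc"
  Row 2: "gf"
First row length: 2

2


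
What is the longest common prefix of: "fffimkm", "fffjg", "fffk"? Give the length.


Words: fffimkm, fffjg, fffk
  Position 0: all 'f' => match
  Position 1: all 'f' => match
  Position 2: all 'f' => match
  Position 3: ('i', 'j', 'k') => mismatch, stop
LCP = "fff" (length 3)

3


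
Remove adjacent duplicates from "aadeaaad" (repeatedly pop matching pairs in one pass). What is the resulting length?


Input: aadeaaad
Stack-based adjacent duplicate removal:
  Read 'a': push. Stack: a
  Read 'a': matches stack top 'a' => pop. Stack: (empty)
  Read 'd': push. Stack: d
  Read 'e': push. Stack: de
  Read 'a': push. Stack: dea
  Read 'a': matches stack top 'a' => pop. Stack: de
  Read 'a': push. Stack: dea
  Read 'd': push. Stack: dead
Final stack: "dead" (length 4)

4


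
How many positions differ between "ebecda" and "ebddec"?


Comparing "ebecda" and "ebddec" position by position:
  Position 0: 'e' vs 'e' => same
  Position 1: 'b' vs 'b' => same
  Position 2: 'e' vs 'd' => DIFFER
  Position 3: 'c' vs 'd' => DIFFER
  Position 4: 'd' vs 'e' => DIFFER
  Position 5: 'a' vs 'c' => DIFFER
Positions that differ: 4

4


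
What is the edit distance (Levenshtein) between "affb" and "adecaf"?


Computing edit distance: "affb" -> "adecaf"
DP table:
           a    d    e    c    a    f
      0    1    2    3    4    5    6
  a   1    0    1    2    3    4    5
  f   2    1    1    2    3    4    4
  f   3    2    2    2    3    4    4
  b   4    3    3    3    3    4    5
Edit distance = dp[4][6] = 5

5


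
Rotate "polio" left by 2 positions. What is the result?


Input: "polio", rotate left by 2
First 2 characters: "po"
Remaining characters: "lio"
Concatenate remaining + first: "lio" + "po" = "liopo"

liopo


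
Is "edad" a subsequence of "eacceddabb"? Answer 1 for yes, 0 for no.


Check if "edad" is a subsequence of "eacceddabb"
Greedy scan:
  Position 0 ('e'): matches sub[0] = 'e'
  Position 1 ('a'): no match needed
  Position 2 ('c'): no match needed
  Position 3 ('c'): no match needed
  Position 4 ('e'): no match needed
  Position 5 ('d'): matches sub[1] = 'd'
  Position 6 ('d'): no match needed
  Position 7 ('a'): matches sub[2] = 'a'
  Position 8 ('b'): no match needed
  Position 9 ('b'): no match needed
Only matched 3/4 characters => not a subsequence

0


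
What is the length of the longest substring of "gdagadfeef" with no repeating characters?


Input: "gdagadfeef"
Sliding window (track last position of each char):
  Position 0 ('g'): window [0,0] length 1 -- new best
  Position 1 ('d'): window [0,1] length 2 -- new best
  Position 2 ('a'): window [0,2] length 3 -- new best
  Position 3 ('g'): repeat (last at 0), move window start to 1
  Position 3 ('g'): window [1,3] length 3
  Position 4 ('a'): repeat (last at 2), move window start to 3
  Position 4 ('a'): window [3,4] length 2
  Position 5 ('d'): window [3,5] length 3
  Position 6 ('f'): window [3,6] length 4 -- new best
  Position 7 ('e'): window [3,7] length 5 -- new best
  Position 8 ('e'): repeat (last at 7), move window start to 8
  Position 8 ('e'): window [8,8] length 1
  Position 9 ('f'): window [8,9] length 2
Longest substring with no repeats: "gadfe" with length 5

5


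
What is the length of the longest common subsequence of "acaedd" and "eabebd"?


LCS of "acaedd" and "eabebd"
DP table:
           e    a    b    e    b    d
      0    0    0    0    0    0    0
  a   0    0    1    1    1    1    1
  c   0    0    1    1    1    1    1
  a   0    0    1    1    1    1    1
  e   0    1    1    1    2    2    2
  d   0    1    1    1    2    2    3
  d   0    1    1    1    2    2    3
LCS length = dp[6][6] = 3

3


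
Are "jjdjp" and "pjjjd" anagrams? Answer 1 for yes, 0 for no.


Strings: "jjdjp", "pjjjd"
Sorted first:  djjjp
Sorted second: djjjp
Sorted forms match => anagrams

1


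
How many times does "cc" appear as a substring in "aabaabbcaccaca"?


Searching for "cc" in "aabaabbcaccaca"
Scanning each position:
  Position 0: "aa" => no
  Position 1: "ab" => no
  Position 2: "ba" => no
  Position 3: "aa" => no
  Position 4: "ab" => no
  Position 5: "bb" => no
  Position 6: "bc" => no
  Position 7: "ca" => no
  Position 8: "ac" => no
  Position 9: "cc" => MATCH
  Position 10: "ca" => no
  Position 11: "ac" => no
  Position 12: "ca" => no
Total occurrences: 1

1


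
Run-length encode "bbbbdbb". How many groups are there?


Input: bbbbdbb
Scanning for consecutive runs:
  Group 1: 'b' x 4 (positions 0-3)
  Group 2: 'd' x 1 (positions 4-4)
  Group 3: 'b' x 2 (positions 5-6)
Total groups: 3

3


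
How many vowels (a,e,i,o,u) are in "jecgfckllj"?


Input: jecgfckllj
Checking each character:
  'j' at position 0: consonant
  'e' at position 1: vowel (running total: 1)
  'c' at position 2: consonant
  'g' at position 3: consonant
  'f' at position 4: consonant
  'c' at position 5: consonant
  'k' at position 6: consonant
  'l' at position 7: consonant
  'l' at position 8: consonant
  'j' at position 9: consonant
Total vowels: 1

1


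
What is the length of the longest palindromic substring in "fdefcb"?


Input: "fdefcb"
Checking substrings for palindromes:
  No multi-char palindromic substrings found
Longest palindromic substring: "f" with length 1

1


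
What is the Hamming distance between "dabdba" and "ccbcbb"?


Comparing "dabdba" and "ccbcbb" position by position:
  Position 0: 'd' vs 'c' => differ
  Position 1: 'a' vs 'c' => differ
  Position 2: 'b' vs 'b' => same
  Position 3: 'd' vs 'c' => differ
  Position 4: 'b' vs 'b' => same
  Position 5: 'a' vs 'b' => differ
Total differences (Hamming distance): 4

4


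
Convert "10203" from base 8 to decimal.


Input: "10203" in base 8
Positional expansion:
  Digit '1' (value 1) x 8^4 = 4096
  Digit '0' (value 0) x 8^3 = 0
  Digit '2' (value 2) x 8^2 = 128
  Digit '0' (value 0) x 8^1 = 0
  Digit '3' (value 3) x 8^0 = 3
Sum = 4227

4227


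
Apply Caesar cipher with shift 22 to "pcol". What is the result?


Caesar cipher: shift "pcol" by 22
  'p' (pos 15) + 22 = pos 11 = 'l'
  'c' (pos 2) + 22 = pos 24 = 'y'
  'o' (pos 14) + 22 = pos 10 = 'k'
  'l' (pos 11) + 22 = pos 7 = 'h'
Result: lykh

lykh


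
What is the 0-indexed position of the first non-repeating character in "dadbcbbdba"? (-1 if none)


Input: dadbcbbdba
Character frequencies:
  'a': 2
  'b': 4
  'c': 1
  'd': 3
Scanning left to right for freq == 1:
  Position 0 ('d'): freq=3, skip
  Position 1 ('a'): freq=2, skip
  Position 2 ('d'): freq=3, skip
  Position 3 ('b'): freq=4, skip
  Position 4 ('c'): unique! => answer = 4

4


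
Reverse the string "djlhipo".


Input: djlhipo
Reading characters right to left:
  Position 6: 'o'
  Position 5: 'p'
  Position 4: 'i'
  Position 3: 'h'
  Position 2: 'l'
  Position 1: 'j'
  Position 0: 'd'
Reversed: opihljd

opihljd


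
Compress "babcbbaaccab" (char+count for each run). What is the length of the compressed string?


Input: babcbbaaccab
Runs:
  'b' x 1 => "b1"
  'a' x 1 => "a1"
  'b' x 1 => "b1"
  'c' x 1 => "c1"
  'b' x 2 => "b2"
  'a' x 2 => "a2"
  'c' x 2 => "c2"
  'a' x 1 => "a1"
  'b' x 1 => "b1"
Compressed: "b1a1b1c1b2a2c2a1b1"
Compressed length: 18

18


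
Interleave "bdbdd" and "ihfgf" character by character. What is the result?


Interleaving "bdbdd" and "ihfgf":
  Position 0: 'b' from first, 'i' from second => "bi"
  Position 1: 'd' from first, 'h' from second => "dh"
  Position 2: 'b' from first, 'f' from second => "bf"
  Position 3: 'd' from first, 'g' from second => "dg"
  Position 4: 'd' from first, 'f' from second => "df"
Result: bidhbfdgdf

bidhbfdgdf


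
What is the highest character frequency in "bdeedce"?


Input: bdeedce
Character counts:
  'b': 1
  'c': 1
  'd': 2
  'e': 3
Maximum frequency: 3

3


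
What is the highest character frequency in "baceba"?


Input: baceba
Character counts:
  'a': 2
  'b': 2
  'c': 1
  'e': 1
Maximum frequency: 2

2


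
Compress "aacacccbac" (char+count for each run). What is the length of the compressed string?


Input: aacacccbac
Runs:
  'a' x 2 => "a2"
  'c' x 1 => "c1"
  'a' x 1 => "a1"
  'c' x 3 => "c3"
  'b' x 1 => "b1"
  'a' x 1 => "a1"
  'c' x 1 => "c1"
Compressed: "a2c1a1c3b1a1c1"
Compressed length: 14

14


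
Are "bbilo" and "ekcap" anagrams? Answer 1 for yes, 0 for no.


Strings: "bbilo", "ekcap"
Sorted first:  bbilo
Sorted second: acekp
Differ at position 0: 'b' vs 'a' => not anagrams

0


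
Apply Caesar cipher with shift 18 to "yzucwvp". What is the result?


Caesar cipher: shift "yzucwvp" by 18
  'y' (pos 24) + 18 = pos 16 = 'q'
  'z' (pos 25) + 18 = pos 17 = 'r'
  'u' (pos 20) + 18 = pos 12 = 'm'
  'c' (pos 2) + 18 = pos 20 = 'u'
  'w' (pos 22) + 18 = pos 14 = 'o'
  'v' (pos 21) + 18 = pos 13 = 'n'
  'p' (pos 15) + 18 = pos 7 = 'h'
Result: qrmuonh

qrmuonh


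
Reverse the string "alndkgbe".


Input: alndkgbe
Reading characters right to left:
  Position 7: 'e'
  Position 6: 'b'
  Position 5: 'g'
  Position 4: 'k'
  Position 3: 'd'
  Position 2: 'n'
  Position 1: 'l'
  Position 0: 'a'
Reversed: ebgkdnla

ebgkdnla


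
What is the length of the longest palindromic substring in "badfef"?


Input: "badfef"
Checking substrings for palindromes:
  [3:6] "fef" (len 3) => palindrome
Longest palindromic substring: "fef" with length 3

3


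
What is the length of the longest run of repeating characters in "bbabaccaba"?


Input: "bbabaccaba"
Scanning for longest run:
  Position 1 ('b'): continues run of 'b', length=2
  Position 2 ('a'): new char, reset run to 1
  Position 3 ('b'): new char, reset run to 1
  Position 4 ('a'): new char, reset run to 1
  Position 5 ('c'): new char, reset run to 1
  Position 6 ('c'): continues run of 'c', length=2
  Position 7 ('a'): new char, reset run to 1
  Position 8 ('b'): new char, reset run to 1
  Position 9 ('a'): new char, reset run to 1
Longest run: 'b' with length 2

2


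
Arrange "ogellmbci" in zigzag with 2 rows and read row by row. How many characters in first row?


Zigzag "ogellmbci" into 2 rows:
Placing characters:
  'o' => row 0
  'g' => row 1
  'e' => row 0
  'l' => row 1
  'l' => row 0
  'm' => row 1
  'b' => row 0
  'c' => row 1
  'i' => row 0
Rows:
  Row 0: "oelbi"
  Row 1: "glmc"
First row length: 5

5


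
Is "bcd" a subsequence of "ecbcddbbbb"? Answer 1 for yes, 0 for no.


Check if "bcd" is a subsequence of "ecbcddbbbb"
Greedy scan:
  Position 0 ('e'): no match needed
  Position 1 ('c'): no match needed
  Position 2 ('b'): matches sub[0] = 'b'
  Position 3 ('c'): matches sub[1] = 'c'
  Position 4 ('d'): matches sub[2] = 'd'
  Position 5 ('d'): no match needed
  Position 6 ('b'): no match needed
  Position 7 ('b'): no match needed
  Position 8 ('b'): no match needed
  Position 9 ('b'): no match needed
All 3 characters matched => is a subsequence

1


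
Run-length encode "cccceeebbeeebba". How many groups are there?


Input: cccceeebbeeebba
Scanning for consecutive runs:
  Group 1: 'c' x 4 (positions 0-3)
  Group 2: 'e' x 3 (positions 4-6)
  Group 3: 'b' x 2 (positions 7-8)
  Group 4: 'e' x 3 (positions 9-11)
  Group 5: 'b' x 2 (positions 12-13)
  Group 6: 'a' x 1 (positions 14-14)
Total groups: 6

6


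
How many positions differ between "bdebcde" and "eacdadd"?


Comparing "bdebcde" and "eacdadd" position by position:
  Position 0: 'b' vs 'e' => DIFFER
  Position 1: 'd' vs 'a' => DIFFER
  Position 2: 'e' vs 'c' => DIFFER
  Position 3: 'b' vs 'd' => DIFFER
  Position 4: 'c' vs 'a' => DIFFER
  Position 5: 'd' vs 'd' => same
  Position 6: 'e' vs 'd' => DIFFER
Positions that differ: 6

6


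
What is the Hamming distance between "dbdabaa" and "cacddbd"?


Comparing "dbdabaa" and "cacddbd" position by position:
  Position 0: 'd' vs 'c' => differ
  Position 1: 'b' vs 'a' => differ
  Position 2: 'd' vs 'c' => differ
  Position 3: 'a' vs 'd' => differ
  Position 4: 'b' vs 'd' => differ
  Position 5: 'a' vs 'b' => differ
  Position 6: 'a' vs 'd' => differ
Total differences (Hamming distance): 7

7


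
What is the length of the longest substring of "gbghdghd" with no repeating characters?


Input: "gbghdghd"
Sliding window (track last position of each char):
  Position 0 ('g'): window [0,0] length 1 -- new best
  Position 1 ('b'): window [0,1] length 2 -- new best
  Position 2 ('g'): repeat (last at 0), move window start to 1
  Position 2 ('g'): window [1,2] length 2
  Position 3 ('h'): window [1,3] length 3 -- new best
  Position 4 ('d'): window [1,4] length 4 -- new best
  Position 5 ('g'): repeat (last at 2), move window start to 3
  Position 5 ('g'): window [3,5] length 3
  Position 6 ('h'): repeat (last at 3), move window start to 4
  Position 6 ('h'): window [4,6] length 3
  Position 7 ('d'): repeat (last at 4), move window start to 5
  Position 7 ('d'): window [5,7] length 3
Longest substring with no repeats: "bghd" with length 4

4


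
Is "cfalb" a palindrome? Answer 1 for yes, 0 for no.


Input: cfalb
Reversed: blafc
  Compare pos 0 ('c') with pos 4 ('b'): MISMATCH
  Compare pos 1 ('f') with pos 3 ('l'): MISMATCH
Result: not a palindrome

0


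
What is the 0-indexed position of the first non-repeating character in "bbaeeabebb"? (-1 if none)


Input: bbaeeabebb
Character frequencies:
  'a': 2
  'b': 5
  'e': 3
Scanning left to right for freq == 1:
  Position 0 ('b'): freq=5, skip
  Position 1 ('b'): freq=5, skip
  Position 2 ('a'): freq=2, skip
  Position 3 ('e'): freq=3, skip
  Position 4 ('e'): freq=3, skip
  Position 5 ('a'): freq=2, skip
  Position 6 ('b'): freq=5, skip
  Position 7 ('e'): freq=3, skip
  Position 8 ('b'): freq=5, skip
  Position 9 ('b'): freq=5, skip
  No unique character found => answer = -1

-1


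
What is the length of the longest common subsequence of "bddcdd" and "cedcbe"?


LCS of "bddcdd" and "cedcbe"
DP table:
           c    e    d    c    b    e
      0    0    0    0    0    0    0
  b   0    0    0    0    0    1    1
  d   0    0    0    1    1    1    1
  d   0    0    0    1    1    1    1
  c   0    1    1    1    2    2    2
  d   0    1    1    2    2    2    2
  d   0    1    1    2    2    2    2
LCS length = dp[6][6] = 2

2


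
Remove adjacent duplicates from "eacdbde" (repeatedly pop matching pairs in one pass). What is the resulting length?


Input: eacdbde
Stack-based adjacent duplicate removal:
  Read 'e': push. Stack: e
  Read 'a': push. Stack: ea
  Read 'c': push. Stack: eac
  Read 'd': push. Stack: eacd
  Read 'b': push. Stack: eacdb
  Read 'd': push. Stack: eacdbd
  Read 'e': push. Stack: eacdbde
Final stack: "eacdbde" (length 7)

7


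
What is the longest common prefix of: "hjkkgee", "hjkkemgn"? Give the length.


Words: hjkkgee, hjkkemgn
  Position 0: all 'h' => match
  Position 1: all 'j' => match
  Position 2: all 'k' => match
  Position 3: all 'k' => match
  Position 4: ('g', 'e') => mismatch, stop
LCP = "hjkk" (length 4)

4


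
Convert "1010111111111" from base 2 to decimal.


Input: "1010111111111" in base 2
Positional expansion:
  Digit '1' (value 1) x 2^12 = 4096
  Digit '0' (value 0) x 2^11 = 0
  Digit '1' (value 1) x 2^10 = 1024
  Digit '0' (value 0) x 2^9 = 0
  Digit '1' (value 1) x 2^8 = 256
  Digit '1' (value 1) x 2^7 = 128
  Digit '1' (value 1) x 2^6 = 64
  Digit '1' (value 1) x 2^5 = 32
  Digit '1' (value 1) x 2^4 = 16
  Digit '1' (value 1) x 2^3 = 8
  Digit '1' (value 1) x 2^2 = 4
  Digit '1' (value 1) x 2^1 = 2
  Digit '1' (value 1) x 2^0 = 1
Sum = 5631

5631


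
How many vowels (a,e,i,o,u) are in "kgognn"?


Input: kgognn
Checking each character:
  'k' at position 0: consonant
  'g' at position 1: consonant
  'o' at position 2: vowel (running total: 1)
  'g' at position 3: consonant
  'n' at position 4: consonant
  'n' at position 5: consonant
Total vowels: 1

1


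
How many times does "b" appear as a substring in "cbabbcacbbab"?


Searching for "b" in "cbabbcacbbab"
Scanning each position:
  Position 0: "c" => no
  Position 1: "b" => MATCH
  Position 2: "a" => no
  Position 3: "b" => MATCH
  Position 4: "b" => MATCH
  Position 5: "c" => no
  Position 6: "a" => no
  Position 7: "c" => no
  Position 8: "b" => MATCH
  Position 9: "b" => MATCH
  Position 10: "a" => no
  Position 11: "b" => MATCH
Total occurrences: 6

6


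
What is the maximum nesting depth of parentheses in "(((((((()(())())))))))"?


Input: "(((((((()(())())))))))"
Tracking depth:
  Position 0 '(': depth becomes 1
  Position 1 '(': depth becomes 2
  Position 2 '(': depth becomes 3
  Position 3 '(': depth becomes 4
  Position 4 '(': depth becomes 5
  Position 5 '(': depth becomes 6
  Position 6 '(': depth becomes 7
  Position 7 '(': depth becomes 8
  Position 8 ')': depth becomes 7
  Position 9 '(': depth becomes 8
  Position 10 '(': depth becomes 9
  Position 11 ')': depth becomes 8
  Position 12 ')': depth becomes 7
  Position 13 '(': depth becomes 8
  Position 14 ')': depth becomes 7
  Position 15 ')': depth becomes 6
  Position 16 ')': depth becomes 5
  Position 17 ')': depth becomes 4
  Position 18 ')': depth becomes 3
  Position 19 ')': depth becomes 2
  Position 20 ')': depth becomes 1
  Position 21 ')': depth becomes 0
Maximum depth reached: 9

9


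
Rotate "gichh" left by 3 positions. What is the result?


Input: "gichh", rotate left by 3
First 3 characters: "gic"
Remaining characters: "hh"
Concatenate remaining + first: "hh" + "gic" = "hhgic"

hhgic


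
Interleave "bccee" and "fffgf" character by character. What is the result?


Interleaving "bccee" and "fffgf":
  Position 0: 'b' from first, 'f' from second => "bf"
  Position 1: 'c' from first, 'f' from second => "cf"
  Position 2: 'c' from first, 'f' from second => "cf"
  Position 3: 'e' from first, 'g' from second => "eg"
  Position 4: 'e' from first, 'f' from second => "ef"
Result: bfcfcfegef

bfcfcfegef


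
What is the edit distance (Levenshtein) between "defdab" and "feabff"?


Computing edit distance: "defdab" -> "feabff"
DP table:
           f    e    a    b    f    f
      0    1    2    3    4    5    6
  d   1    1    2    3    4    5    6
  e   2    2    1    2    3    4    5
  f   3    2    2    2    3    3    4
  d   4    3    3    3    3    4    4
  a   5    4    4    3    4    4    5
  b   6    5    5    4    3    4    5
Edit distance = dp[6][6] = 5

5


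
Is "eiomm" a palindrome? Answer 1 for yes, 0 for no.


Input: eiomm
Reversed: mmoie
  Compare pos 0 ('e') with pos 4 ('m'): MISMATCH
  Compare pos 1 ('i') with pos 3 ('m'): MISMATCH
Result: not a palindrome

0


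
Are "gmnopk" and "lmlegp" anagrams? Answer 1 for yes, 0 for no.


Strings: "gmnopk", "lmlegp"
Sorted first:  gkmnop
Sorted second: egllmp
Differ at position 0: 'g' vs 'e' => not anagrams

0


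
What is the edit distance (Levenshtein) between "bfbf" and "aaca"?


Computing edit distance: "bfbf" -> "aaca"
DP table:
           a    a    c    a
      0    1    2    3    4
  b   1    1    2    3    4
  f   2    2    2    3    4
  b   3    3    3    3    4
  f   4    4    4    4    4
Edit distance = dp[4][4] = 4

4


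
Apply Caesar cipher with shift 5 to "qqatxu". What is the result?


Caesar cipher: shift "qqatxu" by 5
  'q' (pos 16) + 5 = pos 21 = 'v'
  'q' (pos 16) + 5 = pos 21 = 'v'
  'a' (pos 0) + 5 = pos 5 = 'f'
  't' (pos 19) + 5 = pos 24 = 'y'
  'x' (pos 23) + 5 = pos 2 = 'c'
  'u' (pos 20) + 5 = pos 25 = 'z'
Result: vvfycz

vvfycz


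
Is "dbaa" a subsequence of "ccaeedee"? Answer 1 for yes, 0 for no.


Check if "dbaa" is a subsequence of "ccaeedee"
Greedy scan:
  Position 0 ('c'): no match needed
  Position 1 ('c'): no match needed
  Position 2 ('a'): no match needed
  Position 3 ('e'): no match needed
  Position 4 ('e'): no match needed
  Position 5 ('d'): matches sub[0] = 'd'
  Position 6 ('e'): no match needed
  Position 7 ('e'): no match needed
Only matched 1/4 characters => not a subsequence

0


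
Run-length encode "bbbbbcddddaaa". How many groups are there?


Input: bbbbbcddddaaa
Scanning for consecutive runs:
  Group 1: 'b' x 5 (positions 0-4)
  Group 2: 'c' x 1 (positions 5-5)
  Group 3: 'd' x 4 (positions 6-9)
  Group 4: 'a' x 3 (positions 10-12)
Total groups: 4

4


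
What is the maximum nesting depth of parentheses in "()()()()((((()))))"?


Input: "()()()()((((()))))"
Tracking depth:
  Position 0 '(': depth becomes 1
  Position 1 ')': depth becomes 0
  Position 2 '(': depth becomes 1
  Position 3 ')': depth becomes 0
  Position 4 '(': depth becomes 1
  Position 5 ')': depth becomes 0
  Position 6 '(': depth becomes 1
  Position 7 ')': depth becomes 0
  Position 8 '(': depth becomes 1
  Position 9 '(': depth becomes 2
  Position 10 '(': depth becomes 3
  Position 11 '(': depth becomes 4
  Position 12 '(': depth becomes 5
  Position 13 ')': depth becomes 4
  Position 14 ')': depth becomes 3
  Position 15 ')': depth becomes 2
  Position 16 ')': depth becomes 1
  Position 17 ')': depth becomes 0
Maximum depth reached: 5

5


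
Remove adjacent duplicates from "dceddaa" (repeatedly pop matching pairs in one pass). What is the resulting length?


Input: dceddaa
Stack-based adjacent duplicate removal:
  Read 'd': push. Stack: d
  Read 'c': push. Stack: dc
  Read 'e': push. Stack: dce
  Read 'd': push. Stack: dced
  Read 'd': matches stack top 'd' => pop. Stack: dce
  Read 'a': push. Stack: dcea
  Read 'a': matches stack top 'a' => pop. Stack: dce
Final stack: "dce" (length 3)

3


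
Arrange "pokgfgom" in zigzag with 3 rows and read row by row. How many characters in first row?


Zigzag "pokgfgom" into 3 rows:
Placing characters:
  'p' => row 0
  'o' => row 1
  'k' => row 2
  'g' => row 1
  'f' => row 0
  'g' => row 1
  'o' => row 2
  'm' => row 1
Rows:
  Row 0: "pf"
  Row 1: "oggm"
  Row 2: "ko"
First row length: 2

2


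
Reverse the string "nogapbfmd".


Input: nogapbfmd
Reading characters right to left:
  Position 8: 'd'
  Position 7: 'm'
  Position 6: 'f'
  Position 5: 'b'
  Position 4: 'p'
  Position 3: 'a'
  Position 2: 'g'
  Position 1: 'o'
  Position 0: 'n'
Reversed: dmfbpagon

dmfbpagon


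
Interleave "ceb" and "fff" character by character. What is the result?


Interleaving "ceb" and "fff":
  Position 0: 'c' from first, 'f' from second => "cf"
  Position 1: 'e' from first, 'f' from second => "ef"
  Position 2: 'b' from first, 'f' from second => "bf"
Result: cfefbf

cfefbf


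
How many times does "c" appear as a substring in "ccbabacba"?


Searching for "c" in "ccbabacba"
Scanning each position:
  Position 0: "c" => MATCH
  Position 1: "c" => MATCH
  Position 2: "b" => no
  Position 3: "a" => no
  Position 4: "b" => no
  Position 5: "a" => no
  Position 6: "c" => MATCH
  Position 7: "b" => no
  Position 8: "a" => no
Total occurrences: 3

3


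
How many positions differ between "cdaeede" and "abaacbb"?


Comparing "cdaeede" and "abaacbb" position by position:
  Position 0: 'c' vs 'a' => DIFFER
  Position 1: 'd' vs 'b' => DIFFER
  Position 2: 'a' vs 'a' => same
  Position 3: 'e' vs 'a' => DIFFER
  Position 4: 'e' vs 'c' => DIFFER
  Position 5: 'd' vs 'b' => DIFFER
  Position 6: 'e' vs 'b' => DIFFER
Positions that differ: 6

6


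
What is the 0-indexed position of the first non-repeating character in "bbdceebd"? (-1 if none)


Input: bbdceebd
Character frequencies:
  'b': 3
  'c': 1
  'd': 2
  'e': 2
Scanning left to right for freq == 1:
  Position 0 ('b'): freq=3, skip
  Position 1 ('b'): freq=3, skip
  Position 2 ('d'): freq=2, skip
  Position 3 ('c'): unique! => answer = 3

3


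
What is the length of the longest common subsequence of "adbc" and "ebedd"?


LCS of "adbc" and "ebedd"
DP table:
           e    b    e    d    d
      0    0    0    0    0    0
  a   0    0    0    0    0    0
  d   0    0    0    0    1    1
  b   0    0    1    1    1    1
  c   0    0    1    1    1    1
LCS length = dp[4][5] = 1

1


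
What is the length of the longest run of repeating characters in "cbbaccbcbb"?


Input: "cbbaccbcbb"
Scanning for longest run:
  Position 1 ('b'): new char, reset run to 1
  Position 2 ('b'): continues run of 'b', length=2
  Position 3 ('a'): new char, reset run to 1
  Position 4 ('c'): new char, reset run to 1
  Position 5 ('c'): continues run of 'c', length=2
  Position 6 ('b'): new char, reset run to 1
  Position 7 ('c'): new char, reset run to 1
  Position 8 ('b'): new char, reset run to 1
  Position 9 ('b'): continues run of 'b', length=2
Longest run: 'b' with length 2

2
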